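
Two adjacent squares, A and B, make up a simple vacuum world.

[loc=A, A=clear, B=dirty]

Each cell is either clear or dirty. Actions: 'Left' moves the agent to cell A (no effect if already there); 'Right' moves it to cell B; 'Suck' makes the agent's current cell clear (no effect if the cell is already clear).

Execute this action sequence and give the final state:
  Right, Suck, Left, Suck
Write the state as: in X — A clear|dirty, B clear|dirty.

Right (#1): in B — A clear, B dirty
Suck (#2): in B — A clear, B clear
Left (#3): in A — A clear, B clear
Suck (#4): in A — A clear, B clear

in A — A clear, B clear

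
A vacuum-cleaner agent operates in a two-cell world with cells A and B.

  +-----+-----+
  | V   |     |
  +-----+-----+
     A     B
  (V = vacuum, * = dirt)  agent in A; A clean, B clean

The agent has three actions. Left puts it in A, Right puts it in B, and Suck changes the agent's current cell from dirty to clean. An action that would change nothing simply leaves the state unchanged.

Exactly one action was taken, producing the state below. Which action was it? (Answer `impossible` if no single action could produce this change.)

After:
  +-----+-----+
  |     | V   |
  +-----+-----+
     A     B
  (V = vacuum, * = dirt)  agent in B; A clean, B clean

Right

try  Left: <A|clean|clean>
try Right: <B|clean|clean>  ← match
try  Suck: <A|clean|clean>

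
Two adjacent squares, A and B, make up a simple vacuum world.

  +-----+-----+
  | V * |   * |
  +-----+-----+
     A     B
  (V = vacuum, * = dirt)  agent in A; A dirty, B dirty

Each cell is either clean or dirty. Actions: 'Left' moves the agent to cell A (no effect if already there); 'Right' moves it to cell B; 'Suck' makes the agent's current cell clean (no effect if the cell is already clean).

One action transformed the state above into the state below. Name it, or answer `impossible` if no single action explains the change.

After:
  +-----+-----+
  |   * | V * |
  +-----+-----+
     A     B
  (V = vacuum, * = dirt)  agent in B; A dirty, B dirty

try  Left: (A; A:dirty, B:dirty)
try Right: (B; A:dirty, B:dirty)  ← match
try  Suck: (A; A:clean, B:dirty)

Right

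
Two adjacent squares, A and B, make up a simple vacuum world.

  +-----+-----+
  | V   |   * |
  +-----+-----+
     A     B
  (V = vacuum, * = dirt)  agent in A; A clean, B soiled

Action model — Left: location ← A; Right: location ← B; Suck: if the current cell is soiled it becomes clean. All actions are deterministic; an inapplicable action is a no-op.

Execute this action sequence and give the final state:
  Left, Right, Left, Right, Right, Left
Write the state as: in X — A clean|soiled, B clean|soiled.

in A — A clean, B soiled

t=1 Left ⇒ in A — A clean, B soiled
t=2 Right ⇒ in B — A clean, B soiled
t=3 Left ⇒ in A — A clean, B soiled
t=4 Right ⇒ in B — A clean, B soiled
t=5 Right ⇒ in B — A clean, B soiled
t=6 Left ⇒ in A — A clean, B soiled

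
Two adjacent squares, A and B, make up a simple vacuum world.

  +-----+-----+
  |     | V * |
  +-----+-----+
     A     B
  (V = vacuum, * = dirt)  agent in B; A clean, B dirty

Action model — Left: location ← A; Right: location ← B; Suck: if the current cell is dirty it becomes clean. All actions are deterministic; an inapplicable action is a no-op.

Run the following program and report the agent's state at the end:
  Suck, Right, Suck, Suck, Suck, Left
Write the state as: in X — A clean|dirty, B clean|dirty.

in A — A clean, B clean

step 1/6 (Suck): in B — A clean, B clean
step 2/6 (Right): in B — A clean, B clean
step 3/6 (Suck): in B — A clean, B clean
step 4/6 (Suck): in B — A clean, B clean
step 5/6 (Suck): in B — A clean, B clean
step 6/6 (Left): in A — A clean, B clean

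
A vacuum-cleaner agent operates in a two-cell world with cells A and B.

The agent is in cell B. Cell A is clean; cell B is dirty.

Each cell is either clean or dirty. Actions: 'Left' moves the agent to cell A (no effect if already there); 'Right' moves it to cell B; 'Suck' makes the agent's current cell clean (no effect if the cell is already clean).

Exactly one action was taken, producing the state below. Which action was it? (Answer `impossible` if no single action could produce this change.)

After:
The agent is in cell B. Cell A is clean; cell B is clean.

Suck

try  Left: (A; A:clean, B:dirty)
try Right: (B; A:clean, B:dirty)
try  Suck: (B; A:clean, B:clean)  ← match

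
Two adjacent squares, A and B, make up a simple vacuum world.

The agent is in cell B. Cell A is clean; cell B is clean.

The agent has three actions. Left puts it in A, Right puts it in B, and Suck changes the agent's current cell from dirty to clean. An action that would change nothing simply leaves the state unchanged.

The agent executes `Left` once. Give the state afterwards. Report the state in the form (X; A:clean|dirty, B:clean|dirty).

start: (B; A:clean, B:clean)
t=1 Left ⇒ (A; A:clean, B:clean)

(A; A:clean, B:clean)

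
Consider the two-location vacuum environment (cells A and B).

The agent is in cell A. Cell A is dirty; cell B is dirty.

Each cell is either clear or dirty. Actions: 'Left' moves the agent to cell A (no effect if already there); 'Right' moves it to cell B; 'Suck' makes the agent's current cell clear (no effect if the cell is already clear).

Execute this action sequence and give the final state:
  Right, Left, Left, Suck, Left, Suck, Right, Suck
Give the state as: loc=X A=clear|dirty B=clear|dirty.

loc=B A=clear B=clear

Right (#1): loc=B A=dirty B=dirty
Left (#2): loc=A A=dirty B=dirty
Left (#3): loc=A A=dirty B=dirty
Suck (#4): loc=A A=clear B=dirty
Left (#5): loc=A A=clear B=dirty
Suck (#6): loc=A A=clear B=dirty
Right (#7): loc=B A=clear B=dirty
Suck (#8): loc=B A=clear B=clear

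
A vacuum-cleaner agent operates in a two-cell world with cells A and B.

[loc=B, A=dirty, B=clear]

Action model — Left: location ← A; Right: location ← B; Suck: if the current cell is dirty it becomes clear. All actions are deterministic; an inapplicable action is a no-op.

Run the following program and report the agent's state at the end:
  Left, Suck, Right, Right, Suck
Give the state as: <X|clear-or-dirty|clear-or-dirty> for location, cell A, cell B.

1. Left → <A|dirty|clear>
2. Suck → <A|clear|clear>
3. Right → <B|clear|clear>
4. Right → <B|clear|clear>
5. Suck → <B|clear|clear>

<B|clear|clear>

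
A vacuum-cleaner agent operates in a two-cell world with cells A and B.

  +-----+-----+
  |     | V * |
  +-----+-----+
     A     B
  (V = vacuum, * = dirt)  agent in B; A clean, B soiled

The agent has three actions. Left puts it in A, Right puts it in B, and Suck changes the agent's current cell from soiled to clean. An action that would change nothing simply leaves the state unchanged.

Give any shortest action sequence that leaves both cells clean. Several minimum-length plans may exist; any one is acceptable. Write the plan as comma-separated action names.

[1] after Suck: <B|clean|clean>
min 1: B is soiled, one Suck

Suck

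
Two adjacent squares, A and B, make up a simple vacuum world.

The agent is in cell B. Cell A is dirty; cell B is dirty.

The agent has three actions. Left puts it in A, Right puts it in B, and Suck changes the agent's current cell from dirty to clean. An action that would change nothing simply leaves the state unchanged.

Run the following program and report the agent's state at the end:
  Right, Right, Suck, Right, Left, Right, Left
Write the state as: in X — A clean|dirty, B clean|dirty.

1) do Right; now in B — A dirty, B dirty
2) do Right; now in B — A dirty, B dirty
3) do Suck; now in B — A dirty, B clean
4) do Right; now in B — A dirty, B clean
5) do Left; now in A — A dirty, B clean
6) do Right; now in B — A dirty, B clean
7) do Left; now in A — A dirty, B clean

in A — A dirty, B clean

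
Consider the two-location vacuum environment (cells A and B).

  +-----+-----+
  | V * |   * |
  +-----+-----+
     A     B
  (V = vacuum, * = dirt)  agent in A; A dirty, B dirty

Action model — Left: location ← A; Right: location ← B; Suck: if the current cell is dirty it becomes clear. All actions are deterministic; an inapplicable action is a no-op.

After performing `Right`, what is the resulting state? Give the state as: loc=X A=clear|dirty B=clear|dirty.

loc=B A=dirty B=dirty

start: loc=A A=dirty B=dirty
t=1 Right ⇒ loc=B A=dirty B=dirty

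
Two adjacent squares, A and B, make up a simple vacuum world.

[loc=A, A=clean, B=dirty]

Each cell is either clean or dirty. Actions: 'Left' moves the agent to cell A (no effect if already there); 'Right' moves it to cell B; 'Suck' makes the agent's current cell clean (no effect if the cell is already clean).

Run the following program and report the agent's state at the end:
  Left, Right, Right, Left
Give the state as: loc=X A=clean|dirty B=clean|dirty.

t=1 Left ⇒ loc=A A=clean B=dirty
t=2 Right ⇒ loc=B A=clean B=dirty
t=3 Right ⇒ loc=B A=clean B=dirty
t=4 Left ⇒ loc=A A=clean B=dirty

loc=A A=clean B=dirty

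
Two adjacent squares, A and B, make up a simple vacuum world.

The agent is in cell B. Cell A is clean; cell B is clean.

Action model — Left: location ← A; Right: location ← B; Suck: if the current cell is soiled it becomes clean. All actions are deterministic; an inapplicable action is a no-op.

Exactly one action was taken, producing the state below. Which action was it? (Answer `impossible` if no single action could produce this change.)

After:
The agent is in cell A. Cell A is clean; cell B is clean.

Left

try  Left: loc=A A=clean B=clean  ← match
try Right: loc=B A=clean B=clean
try  Suck: loc=B A=clean B=clean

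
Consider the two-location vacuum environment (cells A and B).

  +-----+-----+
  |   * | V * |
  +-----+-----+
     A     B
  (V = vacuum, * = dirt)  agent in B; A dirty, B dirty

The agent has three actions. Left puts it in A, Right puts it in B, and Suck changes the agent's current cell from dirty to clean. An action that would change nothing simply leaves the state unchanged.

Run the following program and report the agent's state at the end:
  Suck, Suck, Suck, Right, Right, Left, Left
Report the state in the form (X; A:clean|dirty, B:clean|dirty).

(A; A:dirty, B:clean)

1) do Suck; now (B; A:dirty, B:clean)
2) do Suck; now (B; A:dirty, B:clean)
3) do Suck; now (B; A:dirty, B:clean)
4) do Right; now (B; A:dirty, B:clean)
5) do Right; now (B; A:dirty, B:clean)
6) do Left; now (A; A:dirty, B:clean)
7) do Left; now (A; A:dirty, B:clean)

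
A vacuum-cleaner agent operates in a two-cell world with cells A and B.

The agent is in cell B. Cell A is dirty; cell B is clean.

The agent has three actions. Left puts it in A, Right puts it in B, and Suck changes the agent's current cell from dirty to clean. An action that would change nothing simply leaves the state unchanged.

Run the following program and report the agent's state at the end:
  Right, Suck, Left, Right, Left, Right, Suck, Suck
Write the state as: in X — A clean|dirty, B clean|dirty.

in B — A dirty, B clean

[1] after Right: in B — A dirty, B clean
[2] after Suck: in B — A dirty, B clean
[3] after Left: in A — A dirty, B clean
[4] after Right: in B — A dirty, B clean
[5] after Left: in A — A dirty, B clean
[6] after Right: in B — A dirty, B clean
[7] after Suck: in B — A dirty, B clean
[8] after Suck: in B — A dirty, B clean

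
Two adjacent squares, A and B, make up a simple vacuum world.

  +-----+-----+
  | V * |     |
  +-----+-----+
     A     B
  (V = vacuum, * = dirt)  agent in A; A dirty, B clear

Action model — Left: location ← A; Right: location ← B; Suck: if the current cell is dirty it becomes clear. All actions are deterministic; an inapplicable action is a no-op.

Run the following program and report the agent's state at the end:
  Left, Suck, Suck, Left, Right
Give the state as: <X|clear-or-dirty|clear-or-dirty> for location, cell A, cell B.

Left (#1): <A|dirty|clear>
Suck (#2): <A|clear|clear>
Suck (#3): <A|clear|clear>
Left (#4): <A|clear|clear>
Right (#5): <B|clear|clear>

<B|clear|clear>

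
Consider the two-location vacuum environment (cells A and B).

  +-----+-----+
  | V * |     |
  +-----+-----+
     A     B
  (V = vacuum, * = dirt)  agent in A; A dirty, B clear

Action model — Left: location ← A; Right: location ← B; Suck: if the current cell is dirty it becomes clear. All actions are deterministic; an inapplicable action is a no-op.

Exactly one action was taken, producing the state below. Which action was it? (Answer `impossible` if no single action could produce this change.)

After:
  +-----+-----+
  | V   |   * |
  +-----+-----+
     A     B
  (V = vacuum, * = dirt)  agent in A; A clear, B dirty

impossible

try  Left: (A; A:dirty, B:clear)
try Right: (B; A:dirty, B:clear)
try  Suck: (A; A:clear, B:clear)
no single action produces the after-state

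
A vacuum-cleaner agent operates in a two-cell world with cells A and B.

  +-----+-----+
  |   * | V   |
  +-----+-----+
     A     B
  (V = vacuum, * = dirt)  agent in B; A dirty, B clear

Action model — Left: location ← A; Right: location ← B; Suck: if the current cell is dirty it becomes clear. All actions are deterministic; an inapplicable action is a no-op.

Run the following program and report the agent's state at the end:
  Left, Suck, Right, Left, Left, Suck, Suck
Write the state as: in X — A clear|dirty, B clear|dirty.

in A — A clear, B clear

Left (#1): in A — A dirty, B clear
Suck (#2): in A — A clear, B clear
Right (#3): in B — A clear, B clear
Left (#4): in A — A clear, B clear
Left (#5): in A — A clear, B clear
Suck (#6): in A — A clear, B clear
Suck (#7): in A — A clear, B clear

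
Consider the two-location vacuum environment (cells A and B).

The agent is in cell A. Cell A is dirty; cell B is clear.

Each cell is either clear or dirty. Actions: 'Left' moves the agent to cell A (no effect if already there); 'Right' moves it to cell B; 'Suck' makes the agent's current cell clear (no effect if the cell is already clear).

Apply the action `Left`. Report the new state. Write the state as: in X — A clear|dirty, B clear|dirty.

in A — A dirty, B clear

start: in A — A dirty, B clear
1. Left → in A — A dirty, B clear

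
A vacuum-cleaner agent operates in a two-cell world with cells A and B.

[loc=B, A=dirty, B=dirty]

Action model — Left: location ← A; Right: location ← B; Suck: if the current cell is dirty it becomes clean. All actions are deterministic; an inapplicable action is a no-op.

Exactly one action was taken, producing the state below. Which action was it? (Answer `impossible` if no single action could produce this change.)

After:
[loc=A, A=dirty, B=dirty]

try  Left: in A — A dirty, B dirty  ← match
try Right: in B — A dirty, B dirty
try  Suck: in B — A dirty, B clean

Left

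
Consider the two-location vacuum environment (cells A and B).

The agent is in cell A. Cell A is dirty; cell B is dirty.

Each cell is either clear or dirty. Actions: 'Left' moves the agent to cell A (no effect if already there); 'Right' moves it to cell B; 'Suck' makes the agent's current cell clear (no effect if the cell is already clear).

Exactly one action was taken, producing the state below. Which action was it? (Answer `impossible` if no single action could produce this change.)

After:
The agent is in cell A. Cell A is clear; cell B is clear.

impossible

try  Left: (A; A:dirty, B:dirty)
try Right: (B; A:dirty, B:dirty)
try  Suck: (A; A:clear, B:dirty)
no single action produces the after-state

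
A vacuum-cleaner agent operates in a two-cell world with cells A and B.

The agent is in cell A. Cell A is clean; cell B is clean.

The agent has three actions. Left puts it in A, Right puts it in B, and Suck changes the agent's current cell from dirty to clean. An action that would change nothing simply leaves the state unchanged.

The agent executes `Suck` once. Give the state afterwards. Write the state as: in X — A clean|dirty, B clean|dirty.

start: in A — A clean, B clean
1) do Suck; now in A — A clean, B clean

in A — A clean, B clean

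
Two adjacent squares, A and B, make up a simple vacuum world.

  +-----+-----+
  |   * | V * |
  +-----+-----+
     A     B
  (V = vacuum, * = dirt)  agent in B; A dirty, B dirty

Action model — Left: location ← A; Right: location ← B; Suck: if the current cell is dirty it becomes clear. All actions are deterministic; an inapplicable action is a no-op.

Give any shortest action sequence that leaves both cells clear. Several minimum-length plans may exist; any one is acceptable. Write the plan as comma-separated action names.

[1] after Suck: (B; A:dirty, B:clear)
[2] after Left: (A; A:dirty, B:clear)
[3] after Suck: (A; A:clear, B:clear)
min 3: Suck B + move + Suck A

Suck, Left, Suck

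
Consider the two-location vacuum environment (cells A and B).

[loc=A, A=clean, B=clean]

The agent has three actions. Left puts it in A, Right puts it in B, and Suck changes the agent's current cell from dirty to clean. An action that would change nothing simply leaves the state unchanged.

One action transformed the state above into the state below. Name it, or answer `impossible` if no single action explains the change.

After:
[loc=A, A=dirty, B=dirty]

impossible

try  Left: in A — A clean, B clean
try Right: in B — A clean, B clean
try  Suck: in A — A clean, B clean
no single action produces the after-state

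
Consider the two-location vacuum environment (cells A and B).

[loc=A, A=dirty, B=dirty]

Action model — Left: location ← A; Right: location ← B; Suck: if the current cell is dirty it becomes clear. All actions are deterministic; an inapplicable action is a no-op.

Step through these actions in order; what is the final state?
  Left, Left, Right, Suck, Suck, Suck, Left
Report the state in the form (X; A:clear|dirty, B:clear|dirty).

(A; A:dirty, B:clear)

1) do Left; now (A; A:dirty, B:dirty)
2) do Left; now (A; A:dirty, B:dirty)
3) do Right; now (B; A:dirty, B:dirty)
4) do Suck; now (B; A:dirty, B:clear)
5) do Suck; now (B; A:dirty, B:clear)
6) do Suck; now (B; A:dirty, B:clear)
7) do Left; now (A; A:dirty, B:clear)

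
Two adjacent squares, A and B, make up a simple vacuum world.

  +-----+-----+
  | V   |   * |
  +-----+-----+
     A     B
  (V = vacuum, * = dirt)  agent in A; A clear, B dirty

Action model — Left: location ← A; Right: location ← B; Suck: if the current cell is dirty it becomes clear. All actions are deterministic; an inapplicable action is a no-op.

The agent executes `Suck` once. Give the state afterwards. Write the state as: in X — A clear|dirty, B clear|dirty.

start: in A — A clear, B dirty
1. Suck → in A — A clear, B dirty

in A — A clear, B dirty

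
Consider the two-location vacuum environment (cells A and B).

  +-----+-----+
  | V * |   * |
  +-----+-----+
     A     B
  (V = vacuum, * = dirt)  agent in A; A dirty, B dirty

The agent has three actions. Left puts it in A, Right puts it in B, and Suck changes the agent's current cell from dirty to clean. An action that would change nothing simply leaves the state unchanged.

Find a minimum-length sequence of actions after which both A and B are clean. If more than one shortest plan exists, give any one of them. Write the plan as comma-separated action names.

step 1/3 (Suck): in A — A clean, B dirty
step 2/3 (Right): in B — A clean, B dirty
step 3/3 (Suck): in B — A clean, B clean
min 3: Suck A + move + Suck B

Suck, Right, Suck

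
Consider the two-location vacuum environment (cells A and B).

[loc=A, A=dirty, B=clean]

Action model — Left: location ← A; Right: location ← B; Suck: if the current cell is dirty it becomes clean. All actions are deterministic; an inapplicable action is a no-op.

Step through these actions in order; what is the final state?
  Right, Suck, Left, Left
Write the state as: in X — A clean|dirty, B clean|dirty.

in A — A dirty, B clean

step 1/4 (Right): in B — A dirty, B clean
step 2/4 (Suck): in B — A dirty, B clean
step 3/4 (Left): in A — A dirty, B clean
step 4/4 (Left): in A — A dirty, B clean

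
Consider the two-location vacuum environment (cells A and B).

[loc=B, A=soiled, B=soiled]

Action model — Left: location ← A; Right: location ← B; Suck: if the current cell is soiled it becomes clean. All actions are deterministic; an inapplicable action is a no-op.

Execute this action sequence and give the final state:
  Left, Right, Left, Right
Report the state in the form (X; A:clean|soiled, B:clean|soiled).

t=1 Left ⇒ (A; A:soiled, B:soiled)
t=2 Right ⇒ (B; A:soiled, B:soiled)
t=3 Left ⇒ (A; A:soiled, B:soiled)
t=4 Right ⇒ (B; A:soiled, B:soiled)

(B; A:soiled, B:soiled)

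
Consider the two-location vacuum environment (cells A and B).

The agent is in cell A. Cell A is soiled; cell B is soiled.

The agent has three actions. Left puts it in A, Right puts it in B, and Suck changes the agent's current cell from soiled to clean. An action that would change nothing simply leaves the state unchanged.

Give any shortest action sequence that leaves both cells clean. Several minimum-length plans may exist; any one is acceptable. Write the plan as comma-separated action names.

Suck, Right, Suck

[1] after Suck: loc=A A=clean B=soiled
[2] after Right: loc=B A=clean B=soiled
[3] after Suck: loc=B A=clean B=clean
min 3: Suck A + move + Suck B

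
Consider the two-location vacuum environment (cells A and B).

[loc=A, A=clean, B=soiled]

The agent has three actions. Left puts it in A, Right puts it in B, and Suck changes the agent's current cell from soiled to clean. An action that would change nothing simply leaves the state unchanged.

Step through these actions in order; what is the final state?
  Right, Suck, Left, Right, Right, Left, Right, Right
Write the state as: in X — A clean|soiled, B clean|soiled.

t=1 Right ⇒ in B — A clean, B soiled
t=2 Suck ⇒ in B — A clean, B clean
t=3 Left ⇒ in A — A clean, B clean
t=4 Right ⇒ in B — A clean, B clean
t=5 Right ⇒ in B — A clean, B clean
t=6 Left ⇒ in A — A clean, B clean
t=7 Right ⇒ in B — A clean, B clean
t=8 Right ⇒ in B — A clean, B clean

in B — A clean, B clean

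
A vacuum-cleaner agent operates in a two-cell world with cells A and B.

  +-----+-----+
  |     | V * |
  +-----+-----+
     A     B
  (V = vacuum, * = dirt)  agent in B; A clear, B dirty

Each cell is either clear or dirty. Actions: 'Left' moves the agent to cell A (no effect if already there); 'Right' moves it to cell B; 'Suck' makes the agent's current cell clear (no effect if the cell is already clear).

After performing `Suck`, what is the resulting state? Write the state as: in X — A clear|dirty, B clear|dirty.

start: in B — A clear, B dirty
step 1/1 (Suck): in B — A clear, B clear

in B — A clear, B clear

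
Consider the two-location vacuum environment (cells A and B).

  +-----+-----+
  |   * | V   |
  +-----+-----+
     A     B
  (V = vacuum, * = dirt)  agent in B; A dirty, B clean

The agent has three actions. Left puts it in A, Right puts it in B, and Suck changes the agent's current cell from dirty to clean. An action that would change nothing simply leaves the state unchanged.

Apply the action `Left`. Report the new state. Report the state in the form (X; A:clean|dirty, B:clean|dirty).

(A; A:dirty, B:clean)

start: (B; A:dirty, B:clean)
Left (#1): (A; A:dirty, B:clean)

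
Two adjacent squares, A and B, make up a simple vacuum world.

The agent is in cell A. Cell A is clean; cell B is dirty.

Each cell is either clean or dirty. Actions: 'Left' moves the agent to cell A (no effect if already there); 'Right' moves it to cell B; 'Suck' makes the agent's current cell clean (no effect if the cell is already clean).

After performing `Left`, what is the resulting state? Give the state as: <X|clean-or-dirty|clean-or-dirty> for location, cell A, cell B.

<A|clean|dirty>

start: <A|clean|dirty>
step 1/1 (Left): <A|clean|dirty>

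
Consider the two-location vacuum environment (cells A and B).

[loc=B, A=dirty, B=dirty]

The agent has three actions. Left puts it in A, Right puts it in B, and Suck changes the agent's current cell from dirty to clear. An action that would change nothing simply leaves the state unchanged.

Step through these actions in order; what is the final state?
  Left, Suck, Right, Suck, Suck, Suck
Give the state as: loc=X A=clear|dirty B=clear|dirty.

step 1/6 (Left): loc=A A=dirty B=dirty
step 2/6 (Suck): loc=A A=clear B=dirty
step 3/6 (Right): loc=B A=clear B=dirty
step 4/6 (Suck): loc=B A=clear B=clear
step 5/6 (Suck): loc=B A=clear B=clear
step 6/6 (Suck): loc=B A=clear B=clear

loc=B A=clear B=clear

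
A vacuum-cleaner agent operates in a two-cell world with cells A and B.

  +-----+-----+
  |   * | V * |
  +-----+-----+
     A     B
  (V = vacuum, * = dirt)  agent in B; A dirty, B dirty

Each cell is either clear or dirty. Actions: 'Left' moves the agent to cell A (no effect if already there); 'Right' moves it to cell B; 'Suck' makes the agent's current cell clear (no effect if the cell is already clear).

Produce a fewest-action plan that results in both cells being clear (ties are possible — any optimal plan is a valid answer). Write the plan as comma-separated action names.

[1] after Suck: in B — A dirty, B clear
[2] after Left: in A — A dirty, B clear
[3] after Suck: in A — A clear, B clear
min 3: Suck B + move + Suck A

Suck, Left, Suck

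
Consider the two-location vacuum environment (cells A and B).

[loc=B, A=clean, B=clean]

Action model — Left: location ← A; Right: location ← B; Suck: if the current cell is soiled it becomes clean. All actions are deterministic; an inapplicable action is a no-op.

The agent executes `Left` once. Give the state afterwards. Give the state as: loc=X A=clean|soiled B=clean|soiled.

loc=A A=clean B=clean

start: loc=B A=clean B=clean
step 1/1 (Left): loc=A A=clean B=clean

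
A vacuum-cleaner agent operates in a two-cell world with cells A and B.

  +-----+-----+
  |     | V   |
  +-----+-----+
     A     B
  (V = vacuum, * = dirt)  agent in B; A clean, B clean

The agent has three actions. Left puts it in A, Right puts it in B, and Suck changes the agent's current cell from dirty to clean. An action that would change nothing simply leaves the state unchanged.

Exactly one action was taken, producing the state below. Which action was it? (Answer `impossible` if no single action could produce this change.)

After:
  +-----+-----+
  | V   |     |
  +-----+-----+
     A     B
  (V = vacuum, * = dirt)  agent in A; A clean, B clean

try  Left: <A|clean|clean>  ← match
try Right: <B|clean|clean>
try  Suck: <B|clean|clean>

Left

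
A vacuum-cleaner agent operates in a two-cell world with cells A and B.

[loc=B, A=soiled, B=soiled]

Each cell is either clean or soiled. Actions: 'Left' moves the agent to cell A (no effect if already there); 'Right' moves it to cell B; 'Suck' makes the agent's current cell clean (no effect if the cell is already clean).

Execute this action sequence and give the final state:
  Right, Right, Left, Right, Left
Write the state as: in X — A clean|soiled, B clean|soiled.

1. Right → in B — A soiled, B soiled
2. Right → in B — A soiled, B soiled
3. Left → in A — A soiled, B soiled
4. Right → in B — A soiled, B soiled
5. Left → in A — A soiled, B soiled

in A — A soiled, B soiled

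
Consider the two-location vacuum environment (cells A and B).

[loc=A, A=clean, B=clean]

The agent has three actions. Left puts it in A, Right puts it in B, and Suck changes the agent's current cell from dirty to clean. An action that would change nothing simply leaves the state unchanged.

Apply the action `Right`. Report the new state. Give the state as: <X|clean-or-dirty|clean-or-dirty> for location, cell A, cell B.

start: <A|clean|clean>
Right (#1): <B|clean|clean>

<B|clean|clean>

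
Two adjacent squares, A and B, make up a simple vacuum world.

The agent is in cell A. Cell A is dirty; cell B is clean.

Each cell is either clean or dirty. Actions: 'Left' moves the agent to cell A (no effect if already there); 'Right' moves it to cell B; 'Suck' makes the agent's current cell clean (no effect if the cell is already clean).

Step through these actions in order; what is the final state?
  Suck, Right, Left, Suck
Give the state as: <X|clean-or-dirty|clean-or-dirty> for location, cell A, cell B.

1) do Suck; now <A|clean|clean>
2) do Right; now <B|clean|clean>
3) do Left; now <A|clean|clean>
4) do Suck; now <A|clean|clean>

<A|clean|clean>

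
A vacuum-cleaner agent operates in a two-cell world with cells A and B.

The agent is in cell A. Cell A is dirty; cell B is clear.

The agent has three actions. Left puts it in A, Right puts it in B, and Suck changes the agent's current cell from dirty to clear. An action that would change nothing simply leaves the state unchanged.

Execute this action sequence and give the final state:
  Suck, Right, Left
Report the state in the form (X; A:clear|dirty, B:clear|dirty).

(A; A:clear, B:clear)

[1] after Suck: (A; A:clear, B:clear)
[2] after Right: (B; A:clear, B:clear)
[3] after Left: (A; A:clear, B:clear)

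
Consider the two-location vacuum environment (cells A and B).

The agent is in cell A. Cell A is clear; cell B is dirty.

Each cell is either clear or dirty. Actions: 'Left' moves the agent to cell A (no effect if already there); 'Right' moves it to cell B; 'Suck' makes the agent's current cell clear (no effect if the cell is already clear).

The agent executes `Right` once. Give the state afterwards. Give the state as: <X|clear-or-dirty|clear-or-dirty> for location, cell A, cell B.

<B|clear|dirty>

start: <A|clear|dirty>
Right (#1): <B|clear|dirty>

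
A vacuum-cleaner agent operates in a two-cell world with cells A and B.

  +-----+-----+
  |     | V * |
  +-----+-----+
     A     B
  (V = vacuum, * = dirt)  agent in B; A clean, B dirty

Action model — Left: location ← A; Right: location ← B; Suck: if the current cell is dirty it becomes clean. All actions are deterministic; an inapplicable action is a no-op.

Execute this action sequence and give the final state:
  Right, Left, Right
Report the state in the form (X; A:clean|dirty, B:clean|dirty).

(B; A:clean, B:dirty)

1) do Right; now (B; A:clean, B:dirty)
2) do Left; now (A; A:clean, B:dirty)
3) do Right; now (B; A:clean, B:dirty)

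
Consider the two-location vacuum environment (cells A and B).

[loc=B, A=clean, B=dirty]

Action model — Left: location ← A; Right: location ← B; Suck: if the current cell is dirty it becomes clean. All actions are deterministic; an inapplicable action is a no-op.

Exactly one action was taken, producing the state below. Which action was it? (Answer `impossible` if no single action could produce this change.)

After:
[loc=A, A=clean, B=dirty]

try  Left: in A — A clean, B dirty  ← match
try Right: in B — A clean, B dirty
try  Suck: in B — A clean, B clean

Left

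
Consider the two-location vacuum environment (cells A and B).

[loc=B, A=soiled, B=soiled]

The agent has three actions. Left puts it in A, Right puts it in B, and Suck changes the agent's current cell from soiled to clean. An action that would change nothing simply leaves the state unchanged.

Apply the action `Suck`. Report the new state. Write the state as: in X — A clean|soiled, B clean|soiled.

start: in B — A soiled, B soiled
Suck (#1): in B — A soiled, B clean

in B — A soiled, B clean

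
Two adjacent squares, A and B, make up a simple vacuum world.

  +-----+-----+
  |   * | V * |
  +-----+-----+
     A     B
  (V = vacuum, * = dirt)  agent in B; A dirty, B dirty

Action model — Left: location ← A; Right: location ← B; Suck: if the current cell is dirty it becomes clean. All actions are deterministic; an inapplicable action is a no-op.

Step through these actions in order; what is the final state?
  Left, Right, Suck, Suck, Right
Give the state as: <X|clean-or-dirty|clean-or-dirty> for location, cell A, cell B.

Left (#1): <A|dirty|dirty>
Right (#2): <B|dirty|dirty>
Suck (#3): <B|dirty|clean>
Suck (#4): <B|dirty|clean>
Right (#5): <B|dirty|clean>

<B|dirty|clean>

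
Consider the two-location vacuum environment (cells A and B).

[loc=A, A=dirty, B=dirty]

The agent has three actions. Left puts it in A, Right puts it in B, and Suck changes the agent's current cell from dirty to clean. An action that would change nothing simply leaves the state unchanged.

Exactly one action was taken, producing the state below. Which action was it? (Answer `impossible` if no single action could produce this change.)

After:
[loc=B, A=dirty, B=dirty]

try  Left: in A — A dirty, B dirty
try Right: in B — A dirty, B dirty  ← match
try  Suck: in A — A clean, B dirty

Right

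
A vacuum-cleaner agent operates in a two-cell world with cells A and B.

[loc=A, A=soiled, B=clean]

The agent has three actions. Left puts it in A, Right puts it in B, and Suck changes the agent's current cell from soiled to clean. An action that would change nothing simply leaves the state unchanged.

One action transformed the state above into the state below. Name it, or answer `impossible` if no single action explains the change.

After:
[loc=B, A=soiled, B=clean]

Right

try  Left: in A — A soiled, B clean
try Right: in B — A soiled, B clean  ← match
try  Suck: in A — A clean, B clean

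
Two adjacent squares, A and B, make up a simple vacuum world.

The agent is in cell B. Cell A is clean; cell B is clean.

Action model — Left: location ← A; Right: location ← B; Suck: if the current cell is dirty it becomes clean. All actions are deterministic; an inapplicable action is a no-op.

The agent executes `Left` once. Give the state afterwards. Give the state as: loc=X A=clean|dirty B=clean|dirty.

loc=A A=clean B=clean

start: loc=B A=clean B=clean
t=1 Left ⇒ loc=A A=clean B=clean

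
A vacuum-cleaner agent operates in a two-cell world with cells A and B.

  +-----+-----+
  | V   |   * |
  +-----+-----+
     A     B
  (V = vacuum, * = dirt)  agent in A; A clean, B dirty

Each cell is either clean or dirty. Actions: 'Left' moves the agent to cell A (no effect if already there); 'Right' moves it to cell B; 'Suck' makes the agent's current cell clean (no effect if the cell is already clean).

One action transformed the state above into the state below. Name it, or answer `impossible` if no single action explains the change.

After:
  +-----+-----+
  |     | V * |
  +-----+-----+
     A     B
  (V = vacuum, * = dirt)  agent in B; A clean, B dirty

Right

try  Left: loc=A A=clean B=dirty
try Right: loc=B A=clean B=dirty  ← match
try  Suck: loc=A A=clean B=dirty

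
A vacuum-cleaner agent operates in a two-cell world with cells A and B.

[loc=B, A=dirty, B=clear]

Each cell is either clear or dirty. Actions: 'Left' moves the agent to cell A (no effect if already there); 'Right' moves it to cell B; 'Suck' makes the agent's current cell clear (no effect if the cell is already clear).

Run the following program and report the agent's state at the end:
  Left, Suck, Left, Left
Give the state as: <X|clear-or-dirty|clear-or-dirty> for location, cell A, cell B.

<A|clear|clear>

Left (#1): <A|dirty|clear>
Suck (#2): <A|clear|clear>
Left (#3): <A|clear|clear>
Left (#4): <A|clear|clear>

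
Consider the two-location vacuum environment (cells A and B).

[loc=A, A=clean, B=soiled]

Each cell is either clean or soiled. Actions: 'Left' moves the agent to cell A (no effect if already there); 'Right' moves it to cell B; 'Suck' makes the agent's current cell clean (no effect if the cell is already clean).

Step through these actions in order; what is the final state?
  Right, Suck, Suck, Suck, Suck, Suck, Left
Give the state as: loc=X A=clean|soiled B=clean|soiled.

loc=A A=clean B=clean

1) do Right; now loc=B A=clean B=soiled
2) do Suck; now loc=B A=clean B=clean
3) do Suck; now loc=B A=clean B=clean
4) do Suck; now loc=B A=clean B=clean
5) do Suck; now loc=B A=clean B=clean
6) do Suck; now loc=B A=clean B=clean
7) do Left; now loc=A A=clean B=clean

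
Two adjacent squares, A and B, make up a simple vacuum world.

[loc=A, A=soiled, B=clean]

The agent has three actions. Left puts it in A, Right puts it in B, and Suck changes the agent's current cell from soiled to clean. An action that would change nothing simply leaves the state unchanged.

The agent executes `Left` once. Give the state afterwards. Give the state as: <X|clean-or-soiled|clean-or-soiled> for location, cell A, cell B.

<A|soiled|clean>

start: <A|soiled|clean>
t=1 Left ⇒ <A|soiled|clean>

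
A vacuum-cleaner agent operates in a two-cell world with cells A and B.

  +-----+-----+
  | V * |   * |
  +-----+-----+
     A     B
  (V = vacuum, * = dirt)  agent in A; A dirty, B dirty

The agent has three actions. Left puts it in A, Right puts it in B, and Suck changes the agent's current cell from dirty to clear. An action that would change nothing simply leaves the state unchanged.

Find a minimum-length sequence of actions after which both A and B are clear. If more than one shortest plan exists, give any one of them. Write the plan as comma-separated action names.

t=1 Suck ⇒ in A — A clear, B dirty
t=2 Right ⇒ in B — A clear, B dirty
t=3 Suck ⇒ in B — A clear, B clear
min 3: Suck A + move + Suck B

Suck, Right, Suck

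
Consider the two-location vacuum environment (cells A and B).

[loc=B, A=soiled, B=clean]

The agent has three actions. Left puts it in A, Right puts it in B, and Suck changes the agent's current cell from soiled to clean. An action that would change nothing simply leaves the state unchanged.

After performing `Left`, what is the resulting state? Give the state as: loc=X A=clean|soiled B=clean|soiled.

loc=A A=soiled B=clean

start: loc=B A=soiled B=clean
t=1 Left ⇒ loc=A A=soiled B=clean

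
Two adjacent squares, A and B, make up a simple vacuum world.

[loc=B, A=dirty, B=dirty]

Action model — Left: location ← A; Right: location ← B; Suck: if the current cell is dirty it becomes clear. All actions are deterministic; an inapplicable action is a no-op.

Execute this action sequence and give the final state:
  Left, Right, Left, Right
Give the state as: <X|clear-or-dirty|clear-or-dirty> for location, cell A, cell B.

step 1/4 (Left): <A|dirty|dirty>
step 2/4 (Right): <B|dirty|dirty>
step 3/4 (Left): <A|dirty|dirty>
step 4/4 (Right): <B|dirty|dirty>

<B|dirty|dirty>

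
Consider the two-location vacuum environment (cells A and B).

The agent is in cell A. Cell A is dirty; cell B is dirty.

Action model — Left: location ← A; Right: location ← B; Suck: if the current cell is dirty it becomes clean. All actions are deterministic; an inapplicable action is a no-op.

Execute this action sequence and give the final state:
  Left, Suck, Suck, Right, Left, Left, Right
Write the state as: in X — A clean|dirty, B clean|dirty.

in B — A clean, B dirty

1) do Left; now in A — A dirty, B dirty
2) do Suck; now in A — A clean, B dirty
3) do Suck; now in A — A clean, B dirty
4) do Right; now in B — A clean, B dirty
5) do Left; now in A — A clean, B dirty
6) do Left; now in A — A clean, B dirty
7) do Right; now in B — A clean, B dirty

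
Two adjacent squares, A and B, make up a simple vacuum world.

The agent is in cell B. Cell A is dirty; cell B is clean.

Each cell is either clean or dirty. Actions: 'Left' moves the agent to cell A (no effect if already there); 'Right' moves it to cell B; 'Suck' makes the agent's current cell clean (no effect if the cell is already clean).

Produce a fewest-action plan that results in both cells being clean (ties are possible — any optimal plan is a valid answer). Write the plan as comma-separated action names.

Left, Suck

Left (#1): in A — A dirty, B clean
Suck (#2): in A — A clean, B clean
min 2: go A then Suck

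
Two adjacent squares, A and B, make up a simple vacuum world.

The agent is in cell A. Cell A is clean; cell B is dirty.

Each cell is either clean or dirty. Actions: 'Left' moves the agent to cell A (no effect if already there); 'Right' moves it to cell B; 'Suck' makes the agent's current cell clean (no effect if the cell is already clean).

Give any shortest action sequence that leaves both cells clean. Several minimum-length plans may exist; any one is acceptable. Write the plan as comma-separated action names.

t=1 Right ⇒ (B; A:clean, B:dirty)
t=2 Suck ⇒ (B; A:clean, B:clean)
min 2: go B then Suck

Right, Suck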